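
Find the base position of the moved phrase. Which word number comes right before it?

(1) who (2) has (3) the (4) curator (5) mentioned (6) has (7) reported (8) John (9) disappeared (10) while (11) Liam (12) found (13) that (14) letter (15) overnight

The displaced element is "who" (word 1).
It is linked across 1 clause boundary (Ø).
It functions as the subject of "reported", so the gap sits immediately after word 5 ("mentioned").
Base order: The curator has mentioned that who has reported John disappeared while Liam found that letter overnight.

5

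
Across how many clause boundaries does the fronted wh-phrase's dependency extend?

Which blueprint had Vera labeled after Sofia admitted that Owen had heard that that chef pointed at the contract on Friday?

"which blueprint" originates inside the matrix clause — no clause boundary is crossed.

0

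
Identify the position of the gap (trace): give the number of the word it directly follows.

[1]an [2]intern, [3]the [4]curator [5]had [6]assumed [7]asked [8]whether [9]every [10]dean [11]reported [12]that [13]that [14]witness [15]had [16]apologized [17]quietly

6

The displaced element is "an intern" (word 2).
It is linked across 1 clause boundary (Ø).
It functions as the subject of "asked", so the gap sits immediately after word 6 ("assumed").
Base order: The curator had assumed that an intern asked whether every dean reported that that witness had apologized quietly.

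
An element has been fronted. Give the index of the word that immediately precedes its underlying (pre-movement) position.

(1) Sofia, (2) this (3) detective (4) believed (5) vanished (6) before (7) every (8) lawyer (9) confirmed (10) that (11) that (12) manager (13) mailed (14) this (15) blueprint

The displaced element is "Sofia" (word 1).
It is linked across 1 clause boundary (Ø).
It functions as the subject of "vanished", so the gap sits immediately after word 4 ("believed").
Base order: This detective believed that Sofia vanished before every lawyer confirmed that that manager mailed this blueprint.

4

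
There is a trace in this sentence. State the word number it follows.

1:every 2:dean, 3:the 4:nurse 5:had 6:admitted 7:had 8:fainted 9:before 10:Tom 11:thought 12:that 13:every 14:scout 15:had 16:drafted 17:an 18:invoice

6

The displaced element is "every dean" (word 2).
It is linked across 1 clause boundary (Ø).
It functions as the subject of "fainted", so the gap sits immediately after word 6 ("admitted").
Base order: The nurse had admitted every dean had fainted before Tom thought that every scout had drafted an invoice.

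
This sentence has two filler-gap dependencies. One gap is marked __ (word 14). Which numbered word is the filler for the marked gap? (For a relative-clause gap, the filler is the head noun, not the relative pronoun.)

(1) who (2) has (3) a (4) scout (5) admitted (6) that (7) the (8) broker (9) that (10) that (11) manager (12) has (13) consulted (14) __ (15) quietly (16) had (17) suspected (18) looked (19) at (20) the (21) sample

8

The marked gap is inside the relative clause, the direct object of "consulted".
Its filler is the head noun "broker" (via "that"), at word 8.
(The other dependency links word 1 to a gap after word 17.)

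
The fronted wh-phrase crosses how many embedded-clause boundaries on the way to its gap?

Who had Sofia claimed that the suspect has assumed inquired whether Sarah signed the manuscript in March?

"who" is extracted from the subject of "inquired".
Boundaries crossed, outermost first: [that], [Ø] — 2 in total.

2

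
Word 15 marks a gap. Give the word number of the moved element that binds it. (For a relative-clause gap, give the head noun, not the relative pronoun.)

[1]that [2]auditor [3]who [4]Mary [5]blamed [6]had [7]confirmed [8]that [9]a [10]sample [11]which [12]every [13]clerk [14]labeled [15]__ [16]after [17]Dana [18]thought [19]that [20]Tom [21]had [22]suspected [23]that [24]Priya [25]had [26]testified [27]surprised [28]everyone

The gap at 15 is the object of "labeled", inside a relative clause.
The relative pronoun is "which" (word 11); it is bound by the head noun immediately before it.
Its filler is the head noun "sample", at word 10.

10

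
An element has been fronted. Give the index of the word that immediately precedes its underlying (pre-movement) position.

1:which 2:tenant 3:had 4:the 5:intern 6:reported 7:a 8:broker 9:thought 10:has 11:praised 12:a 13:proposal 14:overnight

9

The displaced element is "which tenant" (word 2).
It is linked across 2 clause boundaries (Ø → Ø).
It functions as the subject of "praised", so the gap sits immediately after word 9 ("thought").
Base order: The intern had reported a broker thought that which tenant has praised a proposal overnight.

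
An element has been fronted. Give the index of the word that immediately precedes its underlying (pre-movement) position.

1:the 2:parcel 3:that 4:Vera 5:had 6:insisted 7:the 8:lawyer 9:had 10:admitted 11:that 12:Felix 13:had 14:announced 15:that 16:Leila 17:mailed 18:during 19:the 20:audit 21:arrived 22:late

The displaced element is "the parcel" (word 2).
It is linked across 3 clause boundaries (Ø → that → that).
It functions as the direct object of "mailed", so the gap sits immediately after word 17 ("mailed").
Base order: Vera had insisted the lawyer had admitted that Felix had announced that Leila mailed the parcel during the audit.

17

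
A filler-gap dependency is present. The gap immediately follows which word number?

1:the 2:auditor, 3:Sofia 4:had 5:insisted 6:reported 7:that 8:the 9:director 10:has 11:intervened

5

The displaced element is "the auditor" (word 2).
It is linked across 1 clause boundary (Ø).
It functions as the subject of "reported", so the gap sits immediately after word 5 ("insisted").
Base order: Sofia had insisted that the auditor reported that the director has intervened.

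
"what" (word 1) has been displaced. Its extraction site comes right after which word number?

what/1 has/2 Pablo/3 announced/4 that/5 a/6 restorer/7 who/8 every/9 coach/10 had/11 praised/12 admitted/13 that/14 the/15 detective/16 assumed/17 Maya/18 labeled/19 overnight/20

The displaced element is "what" (word 1).
It is linked across 3 clause boundaries (that → that → Ø).
It functions as the direct object of "labeled", so the gap sits immediately after word 19 ("labeled").
Base order: Pablo has announced that a restorer who every coach had praised admitted that the detective assumed Maya labeled what overnight.

19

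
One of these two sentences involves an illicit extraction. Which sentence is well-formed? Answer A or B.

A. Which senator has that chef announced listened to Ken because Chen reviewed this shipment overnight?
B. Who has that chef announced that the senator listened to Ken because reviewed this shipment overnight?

A

In B, the wh-phrase is extracted from inside an adjunct island (introduced by "because"), which blocks movement.
In A, the extraction path crosses only that-complement boundaries, which are transparent.
So A is grammatical.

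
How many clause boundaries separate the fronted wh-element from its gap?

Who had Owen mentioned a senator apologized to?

1

"who" is extracted from the PP object of "apologized".
Boundaries crossed, outermost first: [Ø] — 1 in total.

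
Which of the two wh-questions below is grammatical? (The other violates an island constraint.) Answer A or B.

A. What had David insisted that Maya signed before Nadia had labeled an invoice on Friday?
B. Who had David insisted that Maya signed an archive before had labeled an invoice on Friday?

A

In B, the wh-phrase is extracted from inside an adjunct island (introduced by "before"), which blocks movement.
In A, the extraction path crosses only that-complement boundaries, which are transparent.
So A is grammatical.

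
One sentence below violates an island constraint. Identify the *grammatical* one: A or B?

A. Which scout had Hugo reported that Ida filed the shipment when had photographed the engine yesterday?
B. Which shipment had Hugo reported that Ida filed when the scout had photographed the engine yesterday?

In A, the wh-phrase is extracted from inside an adjunct island (introduced by "when"), which blocks movement.
In B, the extraction path crosses only that-complement boundaries, which are transparent.
So B is grammatical.

B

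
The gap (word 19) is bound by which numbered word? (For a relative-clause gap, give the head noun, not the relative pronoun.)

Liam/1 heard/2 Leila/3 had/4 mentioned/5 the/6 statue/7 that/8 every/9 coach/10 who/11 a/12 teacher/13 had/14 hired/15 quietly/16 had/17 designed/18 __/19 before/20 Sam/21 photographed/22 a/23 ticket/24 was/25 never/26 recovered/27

The gap at 19 is the object of "designed", inside a relative clause.
The relative pronoun is "that" (word 8); it is bound by the head noun immediately before it.
Its filler is the head noun "statue", at word 7.

7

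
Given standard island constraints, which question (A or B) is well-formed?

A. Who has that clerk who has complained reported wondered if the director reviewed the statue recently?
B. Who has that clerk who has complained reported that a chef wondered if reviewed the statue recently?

A

In B, the wh-phrase is extracted from inside a wh-island (introduced by "if"), which blocks movement.
In A, the extraction path crosses only that-complement boundaries, which are transparent.
So A is grammatical.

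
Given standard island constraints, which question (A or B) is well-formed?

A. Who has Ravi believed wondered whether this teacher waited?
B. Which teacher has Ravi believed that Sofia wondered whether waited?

A

In B, the wh-phrase is extracted from inside a wh-island (introduced by "whether"), which blocks movement.
In A, the extraction path crosses only that-complement boundaries, which are transparent.
So A is grammatical.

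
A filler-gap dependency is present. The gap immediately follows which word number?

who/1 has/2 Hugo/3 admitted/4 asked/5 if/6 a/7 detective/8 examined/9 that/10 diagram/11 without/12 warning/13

The displaced element is "who" (word 1).
It is linked across 1 clause boundary (Ø).
It functions as the subject of "asked", so the gap sits immediately after word 4 ("admitted").
Base order: Hugo has admitted who asked if a detective examined that diagram without warning.

4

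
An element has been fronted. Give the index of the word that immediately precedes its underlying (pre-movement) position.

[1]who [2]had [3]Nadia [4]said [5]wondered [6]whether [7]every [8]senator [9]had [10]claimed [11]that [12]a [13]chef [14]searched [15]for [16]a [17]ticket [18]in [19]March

4

The displaced element is "who" (word 1).
It is linked across 1 clause boundary (Ø).
It functions as the subject of "wondered", so the gap sits immediately after word 4 ("said").
Base order: Nadia had said that who wondered whether every senator had claimed that a chef searched for a ticket in March.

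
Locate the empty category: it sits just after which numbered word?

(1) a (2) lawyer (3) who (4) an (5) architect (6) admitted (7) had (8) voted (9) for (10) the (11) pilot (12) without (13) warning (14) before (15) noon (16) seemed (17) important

The displaced element is "a lawyer" (word 2).
It is linked across 1 clause boundary (Ø).
It functions as the subject of "voted", so the gap sits immediately after word 6 ("admitted").
Base order: An architect admitted that a lawyer had voted for the pilot without warning before noon.

6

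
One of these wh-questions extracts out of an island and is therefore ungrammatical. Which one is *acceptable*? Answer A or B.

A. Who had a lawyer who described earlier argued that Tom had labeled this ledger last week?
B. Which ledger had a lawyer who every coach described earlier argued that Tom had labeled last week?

B

In A, the wh-phrase is extracted from inside a complex-NP island (relative clause) (introduced by "who"), which blocks movement.
In B, the extraction path crosses only that-complement boundaries, which are transparent.
So B is grammatical.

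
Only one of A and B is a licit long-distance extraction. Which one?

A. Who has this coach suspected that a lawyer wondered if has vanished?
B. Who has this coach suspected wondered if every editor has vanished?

In A, the wh-phrase is extracted from inside a wh-island (introduced by "if"), which blocks movement.
In B, the extraction path crosses only that-complement boundaries, which are transparent.
So B is grammatical.

B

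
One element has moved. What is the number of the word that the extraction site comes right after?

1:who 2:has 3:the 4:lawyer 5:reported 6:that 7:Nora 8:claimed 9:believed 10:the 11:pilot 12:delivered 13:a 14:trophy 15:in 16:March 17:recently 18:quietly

8

The displaced element is "who" (word 1).
It is linked across 2 clause boundaries (that → Ø).
It functions as the subject of "believed", so the gap sits immediately after word 8 ("claimed").
Base order: The lawyer has reported that Nora claimed that who believed the pilot delivered a trophy in March recently quietly.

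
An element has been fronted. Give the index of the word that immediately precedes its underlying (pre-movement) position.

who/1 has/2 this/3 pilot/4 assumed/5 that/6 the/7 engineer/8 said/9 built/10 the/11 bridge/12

The displaced element is "who" (word 1).
It is linked across 2 clause boundaries (that → Ø).
It functions as the subject of "built", so the gap sits immediately after word 9 ("said").
Base order: This pilot has assumed that the engineer said that who built the bridge.

9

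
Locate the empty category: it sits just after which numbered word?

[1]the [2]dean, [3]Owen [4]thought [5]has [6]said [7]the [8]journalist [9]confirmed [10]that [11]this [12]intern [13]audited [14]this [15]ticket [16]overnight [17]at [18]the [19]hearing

The displaced element is "the dean" (word 2).
It is linked across 1 clause boundary (Ø).
It functions as the subject of "said", so the gap sits immediately after word 4 ("thought").
Base order: Owen thought the dean has said the journalist confirmed that this intern audited this ticket overnight at the hearing.

4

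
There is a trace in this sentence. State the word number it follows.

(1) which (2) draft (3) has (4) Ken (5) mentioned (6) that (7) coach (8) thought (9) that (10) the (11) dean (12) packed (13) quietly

12

The displaced element is "which draft" (word 2).
It is linked across 2 clause boundaries (Ø → that).
It functions as the direct object of "packed", so the gap sits immediately after word 12 ("packed").
Base order: Ken has mentioned that coach thought that the dean packed which draft quietly.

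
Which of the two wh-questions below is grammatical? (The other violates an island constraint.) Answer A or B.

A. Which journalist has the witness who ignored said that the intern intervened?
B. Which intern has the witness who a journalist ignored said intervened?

In A, the wh-phrase is extracted from inside a complex-NP island (relative clause) (introduced by "who"), which blocks movement.
In B, the extraction path crosses only that-complement boundaries, which are transparent.
So B is grammatical.

B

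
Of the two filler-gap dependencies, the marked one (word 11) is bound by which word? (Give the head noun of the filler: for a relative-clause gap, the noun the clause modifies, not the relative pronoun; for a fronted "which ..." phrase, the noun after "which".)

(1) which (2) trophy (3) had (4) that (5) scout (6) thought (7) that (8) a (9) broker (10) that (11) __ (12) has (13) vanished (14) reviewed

The marked gap is inside the relative clause, the subject of "vanished".
Its filler is the head noun "broker" (via "that"), at word 9.
(The other dependency links word 2 to a gap after word 14.)

9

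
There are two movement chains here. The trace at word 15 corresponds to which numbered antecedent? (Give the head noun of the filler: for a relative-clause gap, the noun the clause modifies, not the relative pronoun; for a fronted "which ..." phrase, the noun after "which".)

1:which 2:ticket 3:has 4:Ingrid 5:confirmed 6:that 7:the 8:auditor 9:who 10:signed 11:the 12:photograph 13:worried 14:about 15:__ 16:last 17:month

The marked gap is the object of the preposition "about" of "worried".
Its filler is the fronted wh-phrase "which ticket", at word 2.
(The other dependency links word 8 to a gap after word 9.)

2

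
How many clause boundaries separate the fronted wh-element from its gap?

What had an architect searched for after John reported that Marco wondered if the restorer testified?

0

"what" originates inside the matrix clause — no clause boundary is crossed.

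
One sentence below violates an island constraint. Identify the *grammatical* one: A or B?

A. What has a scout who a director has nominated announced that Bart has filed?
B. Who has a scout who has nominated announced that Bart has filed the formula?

A

In B, the wh-phrase is extracted from inside a complex-NP island (relative clause) (introduced by "who"), which blocks movement.
In A, the extraction path crosses only that-complement boundaries, which are transparent.
So A is grammatical.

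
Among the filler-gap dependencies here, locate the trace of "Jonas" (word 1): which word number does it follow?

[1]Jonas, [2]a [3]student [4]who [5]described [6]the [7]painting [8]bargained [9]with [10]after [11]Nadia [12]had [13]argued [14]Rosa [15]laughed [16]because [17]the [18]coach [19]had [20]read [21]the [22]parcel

The displaced element is "Jonas" (word 1).
It functions as the object of the preposition "with" of "bargained", so the gap sits immediately after word 9 ("with").
Base order: A student who described the painting bargained with Jonas after Nadia had argued Rosa laughed because the coach had read the parcel.

9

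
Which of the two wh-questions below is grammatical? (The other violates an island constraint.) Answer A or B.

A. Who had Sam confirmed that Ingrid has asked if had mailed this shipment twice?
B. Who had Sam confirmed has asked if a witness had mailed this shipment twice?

In A, the wh-phrase is extracted from inside a wh-island (introduced by "if"), which blocks movement.
In B, the extraction path crosses only that-complement boundaries, which are transparent.
So B is grammatical.

B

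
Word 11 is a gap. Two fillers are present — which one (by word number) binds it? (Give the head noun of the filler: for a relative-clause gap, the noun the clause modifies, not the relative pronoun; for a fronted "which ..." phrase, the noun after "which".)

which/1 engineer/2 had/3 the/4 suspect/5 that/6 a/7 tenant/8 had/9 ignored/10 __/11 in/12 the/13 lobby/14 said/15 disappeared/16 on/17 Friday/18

The marked gap is inside the relative clause, the direct object of "ignored".
Its filler is the head noun "suspect" (via "that"), at word 5.
(The other dependency links word 2 to a gap after word 15.)

5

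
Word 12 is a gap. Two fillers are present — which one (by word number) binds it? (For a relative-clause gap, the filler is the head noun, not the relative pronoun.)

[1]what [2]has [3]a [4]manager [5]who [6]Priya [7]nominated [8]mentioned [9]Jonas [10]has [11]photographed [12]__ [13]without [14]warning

1

The marked gap is the direct object of "photographed".
Its filler is the fronted wh-phrase "what", at word 1.
(The other dependency links word 4 to a gap after word 7.)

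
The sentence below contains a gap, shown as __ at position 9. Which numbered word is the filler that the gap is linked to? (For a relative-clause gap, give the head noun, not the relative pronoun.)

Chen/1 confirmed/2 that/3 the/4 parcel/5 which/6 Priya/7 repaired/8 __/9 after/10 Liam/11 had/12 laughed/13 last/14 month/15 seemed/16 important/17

5

The gap at 9 is the object of "repaired", inside a relative clause.
The relative pronoun is "which" (word 6); it is bound by the head noun immediately before it.
Its filler is the head noun "parcel", at word 5.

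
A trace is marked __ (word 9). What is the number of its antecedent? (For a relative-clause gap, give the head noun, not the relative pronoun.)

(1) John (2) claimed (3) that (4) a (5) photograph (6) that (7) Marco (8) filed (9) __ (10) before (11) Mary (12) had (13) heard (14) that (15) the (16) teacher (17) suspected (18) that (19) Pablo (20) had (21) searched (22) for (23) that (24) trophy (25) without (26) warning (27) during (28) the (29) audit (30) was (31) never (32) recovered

5

The gap at 9 is the object of "filed", inside a relative clause.
The relative pronoun is "that" (word 6); it is bound by the head noun immediately before it.
Its filler is the head noun "photograph", at word 5.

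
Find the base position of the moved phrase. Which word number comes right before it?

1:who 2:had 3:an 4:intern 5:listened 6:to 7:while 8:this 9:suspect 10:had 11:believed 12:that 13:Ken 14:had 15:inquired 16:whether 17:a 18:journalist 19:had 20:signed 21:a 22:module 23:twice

6

The displaced element is "who" (word 1).
It functions as the object of the preposition "to" of "listened", so the gap sits immediately after word 6 ("to").
Base order: An intern had listened to who while this suspect had believed that Ken had inquired whether a journalist had signed a module twice.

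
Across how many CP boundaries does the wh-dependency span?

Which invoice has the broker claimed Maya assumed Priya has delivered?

"which invoice" is extracted from the object of "delivered".
Boundaries crossed, outermost first: [Ø], [Ø] — 2 in total.

2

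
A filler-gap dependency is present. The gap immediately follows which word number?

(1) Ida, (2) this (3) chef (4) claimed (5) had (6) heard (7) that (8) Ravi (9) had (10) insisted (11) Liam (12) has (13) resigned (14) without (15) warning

4

The displaced element is "Ida" (word 1).
It is linked across 1 clause boundary (Ø).
It functions as the subject of "heard", so the gap sits immediately after word 4 ("claimed").
Base order: This chef claimed that Ida had heard that Ravi had insisted Liam has resigned without warning.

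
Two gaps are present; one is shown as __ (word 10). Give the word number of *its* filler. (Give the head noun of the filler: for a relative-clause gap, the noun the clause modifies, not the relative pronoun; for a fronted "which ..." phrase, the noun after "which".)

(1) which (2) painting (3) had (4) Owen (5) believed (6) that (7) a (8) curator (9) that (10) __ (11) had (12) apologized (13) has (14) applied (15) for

The marked gap is inside the relative clause, the subject of "apologized".
Its filler is the head noun "curator" (via "that"), at word 8.
(The other dependency links word 2 to a gap after word 15.)

8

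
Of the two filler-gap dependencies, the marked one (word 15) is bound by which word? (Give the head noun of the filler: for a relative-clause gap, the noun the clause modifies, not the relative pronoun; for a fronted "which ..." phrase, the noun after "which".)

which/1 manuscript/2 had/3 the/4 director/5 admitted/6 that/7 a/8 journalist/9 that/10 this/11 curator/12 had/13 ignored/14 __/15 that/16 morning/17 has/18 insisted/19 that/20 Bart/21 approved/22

9

The marked gap is inside the relative clause, the direct object of "ignored".
Its filler is the head noun "journalist" (via "that"), at word 9.
(The other dependency links word 2 to a gap after word 22.)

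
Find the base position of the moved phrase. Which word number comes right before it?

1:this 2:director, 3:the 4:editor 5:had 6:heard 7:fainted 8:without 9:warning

The displaced element is "this director" (word 2).
It is linked across 1 clause boundary (Ø).
It functions as the subject of "fainted", so the gap sits immediately after word 6 ("heard").
Base order: The editor had heard that this director fainted without warning.

6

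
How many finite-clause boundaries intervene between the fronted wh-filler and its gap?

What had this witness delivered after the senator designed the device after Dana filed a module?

"what" originates inside the matrix clause — no clause boundary is crossed.

0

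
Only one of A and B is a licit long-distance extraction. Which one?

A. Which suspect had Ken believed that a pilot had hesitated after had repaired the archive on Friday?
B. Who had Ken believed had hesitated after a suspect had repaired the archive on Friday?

In A, the wh-phrase is extracted from inside an adjunct island (introduced by "after"), which blocks movement.
In B, the extraction path crosses only that-complement boundaries, which are transparent.
So B is grammatical.

B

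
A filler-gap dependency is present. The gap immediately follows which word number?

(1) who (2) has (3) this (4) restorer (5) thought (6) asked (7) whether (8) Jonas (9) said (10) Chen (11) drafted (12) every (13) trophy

The displaced element is "who" (word 1).
It is linked across 1 clause boundary (Ø).
It functions as the subject of "asked", so the gap sits immediately after word 5 ("thought").
Base order: This restorer has thought that who asked whether Jonas said Chen drafted every trophy.

5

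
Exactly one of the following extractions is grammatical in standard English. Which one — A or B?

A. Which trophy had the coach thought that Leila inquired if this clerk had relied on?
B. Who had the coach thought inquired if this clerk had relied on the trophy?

B

In A, the wh-phrase is extracted from inside a wh-island (introduced by "if"), which blocks movement.
In B, the extraction path crosses only that-complement boundaries, which are transparent.
So B is grammatical.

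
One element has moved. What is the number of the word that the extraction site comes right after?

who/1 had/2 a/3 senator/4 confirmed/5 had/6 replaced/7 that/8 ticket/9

5

The displaced element is "who" (word 1).
It is linked across 1 clause boundary (Ø).
It functions as the subject of "replaced", so the gap sits immediately after word 5 ("confirmed").
Base order: A senator had confirmed who had replaced that ticket.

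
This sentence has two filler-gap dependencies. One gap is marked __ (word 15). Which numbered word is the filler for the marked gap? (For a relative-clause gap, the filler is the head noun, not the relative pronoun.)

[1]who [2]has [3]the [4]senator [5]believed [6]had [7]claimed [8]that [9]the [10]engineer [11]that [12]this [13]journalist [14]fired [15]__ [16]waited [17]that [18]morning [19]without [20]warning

The marked gap is inside the relative clause, the direct object of "fired".
Its filler is the head noun "engineer" (via "that"), at word 10.
(The other dependency links word 1 to a gap after word 5.)

10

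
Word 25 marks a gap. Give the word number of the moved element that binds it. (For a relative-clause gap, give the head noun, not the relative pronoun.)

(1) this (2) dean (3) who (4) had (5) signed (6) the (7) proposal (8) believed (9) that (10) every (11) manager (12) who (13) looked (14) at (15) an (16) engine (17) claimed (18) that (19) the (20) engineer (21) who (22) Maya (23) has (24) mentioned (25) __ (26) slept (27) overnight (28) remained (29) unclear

20

The gap at 25 is the subject of "slept", inside a relative clause.
The relative pronoun is "who" (word 21); it is bound by the head noun immediately before it.
Its filler is the head noun "engineer", at word 20.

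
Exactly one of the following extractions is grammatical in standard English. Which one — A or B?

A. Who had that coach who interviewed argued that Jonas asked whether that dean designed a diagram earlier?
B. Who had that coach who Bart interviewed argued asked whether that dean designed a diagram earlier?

In A, the wh-phrase is extracted from inside a complex-NP island (relative clause) (introduced by "who"), which blocks movement.
In B, the extraction path crosses only that-complement boundaries, which are transparent.
So B is grammatical.

B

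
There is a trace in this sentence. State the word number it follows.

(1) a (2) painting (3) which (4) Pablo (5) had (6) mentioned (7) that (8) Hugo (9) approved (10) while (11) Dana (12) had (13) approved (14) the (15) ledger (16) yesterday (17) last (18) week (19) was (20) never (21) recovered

9

The displaced element is "a painting" (word 2).
It is linked across 1 clause boundary (that).
It functions as the direct object of "approved", so the gap sits immediately after word 9 ("approved").
Base order: Pablo had mentioned that Hugo approved a painting while Dana had approved the ledger yesterday last week.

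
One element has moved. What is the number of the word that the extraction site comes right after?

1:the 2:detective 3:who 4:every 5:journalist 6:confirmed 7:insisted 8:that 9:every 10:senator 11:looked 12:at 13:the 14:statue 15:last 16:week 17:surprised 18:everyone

The displaced element is "the detective" (word 2).
It is linked across 1 clause boundary (Ø).
It functions as the subject of "insisted", so the gap sits immediately after word 6 ("confirmed").
Base order: Every journalist confirmed that the detective insisted that every senator looked at the statue last week.

6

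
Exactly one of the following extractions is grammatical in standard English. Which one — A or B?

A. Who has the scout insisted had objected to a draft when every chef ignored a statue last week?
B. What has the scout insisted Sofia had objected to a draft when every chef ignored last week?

A

In B, the wh-phrase is extracted from inside an adjunct island (introduced by "when"), which blocks movement.
In A, the extraction path crosses only that-complement boundaries, which are transparent.
So A is grammatical.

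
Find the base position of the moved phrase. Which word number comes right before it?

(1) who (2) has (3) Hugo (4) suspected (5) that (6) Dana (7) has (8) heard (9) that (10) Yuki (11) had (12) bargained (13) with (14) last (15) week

13

The displaced element is "who" (word 1).
It is linked across 2 clause boundaries (that → that).
It functions as the object of the preposition "with" of "bargained", so the gap sits immediately after word 13 ("with").
Base order: Hugo has suspected that Dana has heard that Yuki had bargained with who last week.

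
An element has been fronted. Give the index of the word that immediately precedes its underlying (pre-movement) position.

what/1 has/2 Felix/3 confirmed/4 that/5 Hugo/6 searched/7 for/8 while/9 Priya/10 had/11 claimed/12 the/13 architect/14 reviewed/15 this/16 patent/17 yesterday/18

The displaced element is "what" (word 1).
It is linked across 1 clause boundary (that).
It functions as the object of the preposition "for" of "searched", so the gap sits immediately after word 8 ("for").
Base order: Felix has confirmed that Hugo searched for what while Priya had claimed the architect reviewed this patent yesterday.

8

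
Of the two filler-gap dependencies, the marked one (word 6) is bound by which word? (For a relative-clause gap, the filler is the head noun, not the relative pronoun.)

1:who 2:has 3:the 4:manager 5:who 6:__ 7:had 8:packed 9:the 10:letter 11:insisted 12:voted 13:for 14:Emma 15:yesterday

The marked gap is inside the relative clause, the subject of "packed".
Its filler is the head noun "manager" (via "who"), at word 4.
(The other dependency links word 1 to a gap after word 11.)

4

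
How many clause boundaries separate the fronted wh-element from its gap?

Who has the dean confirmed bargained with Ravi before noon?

1

"who" is extracted from the subject of "bargained".
Boundaries crossed, outermost first: [Ø] — 1 in total.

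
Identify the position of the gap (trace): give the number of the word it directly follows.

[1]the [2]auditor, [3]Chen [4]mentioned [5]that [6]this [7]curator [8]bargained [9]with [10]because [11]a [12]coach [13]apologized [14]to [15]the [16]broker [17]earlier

9

The displaced element is "the auditor" (word 2).
It is linked across 1 clause boundary (that).
It functions as the object of the preposition "with" of "bargained", so the gap sits immediately after word 9 ("with").
Base order: Chen mentioned that this curator bargained with the auditor because a coach apologized to the broker earlier.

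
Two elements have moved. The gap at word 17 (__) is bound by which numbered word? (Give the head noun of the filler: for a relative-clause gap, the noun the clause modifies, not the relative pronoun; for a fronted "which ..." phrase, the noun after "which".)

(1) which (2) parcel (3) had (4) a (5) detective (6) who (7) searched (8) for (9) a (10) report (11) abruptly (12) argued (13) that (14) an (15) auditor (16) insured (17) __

2

The marked gap is the direct object of "insured".
Its filler is the fronted wh-phrase "which parcel", at word 2.
(The other dependency links word 5 to a gap after word 6.)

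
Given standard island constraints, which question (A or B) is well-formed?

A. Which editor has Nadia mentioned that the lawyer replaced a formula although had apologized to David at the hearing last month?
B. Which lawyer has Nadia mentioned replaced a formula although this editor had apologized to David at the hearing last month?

In A, the wh-phrase is extracted from inside an adjunct island (introduced by "although"), which blocks movement.
In B, the extraction path crosses only that-complement boundaries, which are transparent.
So B is grammatical.

B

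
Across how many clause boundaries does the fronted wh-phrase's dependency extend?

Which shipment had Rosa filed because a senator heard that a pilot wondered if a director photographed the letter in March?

"which shipment" originates inside the matrix clause — no clause boundary is crossed.

0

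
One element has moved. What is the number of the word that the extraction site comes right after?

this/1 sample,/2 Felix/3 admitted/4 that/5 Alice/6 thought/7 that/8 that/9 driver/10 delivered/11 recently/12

The displaced element is "this sample" (word 2).
It is linked across 2 clause boundaries (that → that).
It functions as the direct object of "delivered", so the gap sits immediately after word 11 ("delivered").
Base order: Felix admitted that Alice thought that that driver delivered this sample recently.

11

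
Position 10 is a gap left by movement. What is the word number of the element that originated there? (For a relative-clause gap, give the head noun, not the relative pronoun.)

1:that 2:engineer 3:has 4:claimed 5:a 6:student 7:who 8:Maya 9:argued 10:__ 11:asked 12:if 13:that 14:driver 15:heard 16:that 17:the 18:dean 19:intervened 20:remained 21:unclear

6

The gap at 10 is the subject of "asked", inside a relative clause.
The relative pronoun is "who" (word 7); it is bound by the head noun immediately before it.
Its filler is the head noun "student", at word 6.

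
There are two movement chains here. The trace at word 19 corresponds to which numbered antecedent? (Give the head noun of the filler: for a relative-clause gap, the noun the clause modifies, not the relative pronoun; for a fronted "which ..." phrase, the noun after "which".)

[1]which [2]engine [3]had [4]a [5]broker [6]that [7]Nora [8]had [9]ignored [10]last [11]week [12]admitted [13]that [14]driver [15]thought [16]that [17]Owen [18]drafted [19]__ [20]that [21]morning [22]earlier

2

The marked gap is the direct object of "drafted".
Its filler is the fronted wh-phrase "which engine", at word 2.
(The other dependency links word 5 to a gap after word 9.)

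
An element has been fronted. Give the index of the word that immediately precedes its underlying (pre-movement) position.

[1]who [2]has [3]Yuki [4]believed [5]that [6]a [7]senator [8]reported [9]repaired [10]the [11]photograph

8

The displaced element is "who" (word 1).
It is linked across 2 clause boundaries (that → Ø).
It functions as the subject of "repaired", so the gap sits immediately after word 8 ("reported").
Base order: Yuki has believed that a senator reported who repaired the photograph.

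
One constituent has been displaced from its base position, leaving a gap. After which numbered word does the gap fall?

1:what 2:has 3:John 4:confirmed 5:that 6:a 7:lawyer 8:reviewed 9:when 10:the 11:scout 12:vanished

The displaced element is "what" (word 1).
It is linked across 1 clause boundary (that).
It functions as the direct object of "reviewed", so the gap sits immediately after word 8 ("reviewed").
Base order: John has confirmed that a lawyer reviewed what when the scout vanished.

8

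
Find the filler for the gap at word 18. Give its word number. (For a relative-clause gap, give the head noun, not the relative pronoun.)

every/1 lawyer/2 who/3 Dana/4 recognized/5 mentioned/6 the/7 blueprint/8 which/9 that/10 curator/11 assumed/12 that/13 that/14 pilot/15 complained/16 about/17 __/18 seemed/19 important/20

The gap at 18 is the prepositional object of "complained", inside a relative clause.
The relative pronoun is "which" (word 9); it is bound by the head noun immediately before it.
Its filler is the head noun "blueprint", at word 8.

8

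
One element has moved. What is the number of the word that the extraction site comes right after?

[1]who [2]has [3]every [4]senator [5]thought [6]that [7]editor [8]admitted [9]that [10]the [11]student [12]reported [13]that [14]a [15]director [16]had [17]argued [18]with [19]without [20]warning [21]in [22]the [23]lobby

The displaced element is "who" (word 1).
It is linked across 3 clause boundaries (Ø → that → that).
It functions as the object of the preposition "with" of "argued", so the gap sits immediately after word 18 ("with").
Base order: Every senator has thought that editor admitted that the student reported that a director had argued with who without warning in the lobby.

18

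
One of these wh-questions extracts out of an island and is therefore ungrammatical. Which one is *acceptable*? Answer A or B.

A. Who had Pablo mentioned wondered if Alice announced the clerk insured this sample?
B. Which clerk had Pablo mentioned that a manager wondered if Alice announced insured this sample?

In B, the wh-phrase is extracted from inside a wh-island (introduced by "if"), which blocks movement.
In A, the extraction path crosses only that-complement boundaries, which are transparent.
So A is grammatical.

A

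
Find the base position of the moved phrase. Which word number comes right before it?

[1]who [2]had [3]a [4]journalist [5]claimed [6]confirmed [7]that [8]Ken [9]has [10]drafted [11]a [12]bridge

5

The displaced element is "who" (word 1).
It is linked across 1 clause boundary (Ø).
It functions as the subject of "confirmed", so the gap sits immediately after word 5 ("claimed").
Base order: A journalist had claimed that who confirmed that Ken has drafted a bridge.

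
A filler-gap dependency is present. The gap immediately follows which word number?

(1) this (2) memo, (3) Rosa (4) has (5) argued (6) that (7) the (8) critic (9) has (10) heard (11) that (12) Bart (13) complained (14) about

The displaced element is "this memo" (word 2).
It is linked across 2 clause boundaries (that → that).
It functions as the object of the preposition "about" of "complained", so the gap sits immediately after word 14 ("about").
Base order: Rosa has argued that the critic has heard that Bart complained about this memo.

14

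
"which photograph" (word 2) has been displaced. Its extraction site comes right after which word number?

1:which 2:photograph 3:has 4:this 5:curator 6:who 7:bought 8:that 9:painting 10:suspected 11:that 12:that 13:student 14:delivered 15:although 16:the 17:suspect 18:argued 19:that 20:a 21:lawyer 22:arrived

The displaced element is "which photograph" (word 2).
It is linked across 1 clause boundary (that).
It functions as the direct object of "delivered", so the gap sits immediately after word 14 ("delivered").
Base order: This curator who bought that painting has suspected that that student delivered which photograph although the suspect argued that a lawyer arrived.

14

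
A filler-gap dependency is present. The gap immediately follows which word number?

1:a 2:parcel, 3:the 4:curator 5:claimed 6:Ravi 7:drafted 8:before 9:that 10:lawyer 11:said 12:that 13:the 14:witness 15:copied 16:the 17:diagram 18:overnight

The displaced element is "a parcel" (word 2).
It is linked across 1 clause boundary (Ø).
It functions as the direct object of "drafted", so the gap sits immediately after word 7 ("drafted").
Base order: The curator claimed Ravi drafted a parcel before that lawyer said that the witness copied the diagram overnight.

7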